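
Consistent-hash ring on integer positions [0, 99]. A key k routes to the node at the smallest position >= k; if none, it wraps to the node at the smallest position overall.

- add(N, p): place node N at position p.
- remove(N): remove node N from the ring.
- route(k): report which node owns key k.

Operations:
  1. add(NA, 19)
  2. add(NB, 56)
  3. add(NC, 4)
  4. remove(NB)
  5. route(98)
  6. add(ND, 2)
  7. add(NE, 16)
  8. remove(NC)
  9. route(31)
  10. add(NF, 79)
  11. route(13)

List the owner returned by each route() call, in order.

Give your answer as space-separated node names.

Op 1: add NA@19 -> ring=[19:NA]
Op 2: add NB@56 -> ring=[19:NA,56:NB]
Op 3: add NC@4 -> ring=[4:NC,19:NA,56:NB]
Op 4: remove NB -> ring=[4:NC,19:NA]
Op 5: route key 98: none >= 98, wrap to smallest pos 4 -> NC
Op 6: add ND@2 -> ring=[2:ND,4:NC,19:NA]
Op 7: add NE@16 -> ring=[2:ND,4:NC,16:NE,19:NA]
Op 8: remove NC -> ring=[2:ND,16:NE,19:NA]
Op 9: route key 31: none >= 31, wrap to smallest pos 2 -> ND
Op 10: add NF@79 -> ring=[2:ND,16:NE,19:NA,79:NF]
Op 11: route key 13: smallest pos >= 13 is 16 -> NE

Answer: NC ND NE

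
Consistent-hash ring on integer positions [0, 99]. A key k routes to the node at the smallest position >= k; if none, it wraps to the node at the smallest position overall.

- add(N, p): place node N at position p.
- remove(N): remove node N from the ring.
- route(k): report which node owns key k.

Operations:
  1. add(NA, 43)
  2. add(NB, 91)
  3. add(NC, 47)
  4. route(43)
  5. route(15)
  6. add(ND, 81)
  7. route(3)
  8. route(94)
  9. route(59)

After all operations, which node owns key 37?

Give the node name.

Op 1: add NA@43 -> ring=[43:NA]
Op 2: add NB@91 -> ring=[43:NA,91:NB]
Op 3: add NC@47 -> ring=[43:NA,47:NC,91:NB]
Op 4: route key 43: smallest pos >= 43 is 43 -> NA
Op 5: route key 15: smallest pos >= 15 is 43 -> NA
Op 6: add ND@81 -> ring=[43:NA,47:NC,81:ND,91:NB]
Op 7: route key 3: smallest pos >= 3 is 43 -> NA
Op 8: route key 94: none >= 94, wrap to smallest pos 43 -> NA
Op 9: route key 59: smallest pos >= 59 is 81 -> ND
Final route key 37: smallest pos >= 37 is 43 -> NA

Answer: NA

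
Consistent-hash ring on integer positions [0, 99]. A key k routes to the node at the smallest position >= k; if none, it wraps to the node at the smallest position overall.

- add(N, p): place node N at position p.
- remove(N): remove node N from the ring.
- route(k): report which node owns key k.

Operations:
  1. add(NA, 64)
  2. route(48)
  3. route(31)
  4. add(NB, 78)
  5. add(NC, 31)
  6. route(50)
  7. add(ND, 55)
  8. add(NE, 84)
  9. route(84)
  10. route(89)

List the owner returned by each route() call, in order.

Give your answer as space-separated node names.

Answer: NA NA NA NE NC

Derivation:
Op 1: add NA@64 -> ring=[64:NA]
Op 2: route key 48: smallest pos >= 48 is 64 -> NA
Op 3: route key 31: smallest pos >= 31 is 64 -> NA
Op 4: add NB@78 -> ring=[64:NA,78:NB]
Op 5: add NC@31 -> ring=[31:NC,64:NA,78:NB]
Op 6: route key 50: smallest pos >= 50 is 64 -> NA
Op 7: add ND@55 -> ring=[31:NC,55:ND,64:NA,78:NB]
Op 8: add NE@84 -> ring=[31:NC,55:ND,64:NA,78:NB,84:NE]
Op 9: route key 84: smallest pos >= 84 is 84 -> NE
Op 10: route key 89: none >= 89, wrap to smallest pos 31 -> NC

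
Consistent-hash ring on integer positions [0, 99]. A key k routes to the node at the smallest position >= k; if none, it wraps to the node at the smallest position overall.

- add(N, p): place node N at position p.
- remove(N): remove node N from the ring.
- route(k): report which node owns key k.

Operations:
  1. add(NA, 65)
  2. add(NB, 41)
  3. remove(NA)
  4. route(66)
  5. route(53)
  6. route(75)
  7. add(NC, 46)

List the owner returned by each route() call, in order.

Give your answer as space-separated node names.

Op 1: add NA@65 -> ring=[65:NA]
Op 2: add NB@41 -> ring=[41:NB,65:NA]
Op 3: remove NA -> ring=[41:NB]
Op 4: route key 66: none >= 66, wrap to smallest pos 41 -> NB
Op 5: route key 53: none >= 53, wrap to smallest pos 41 -> NB
Op 6: route key 75: none >= 75, wrap to smallest pos 41 -> NB
Op 7: add NC@46 -> ring=[41:NB,46:NC]

Answer: NB NB NB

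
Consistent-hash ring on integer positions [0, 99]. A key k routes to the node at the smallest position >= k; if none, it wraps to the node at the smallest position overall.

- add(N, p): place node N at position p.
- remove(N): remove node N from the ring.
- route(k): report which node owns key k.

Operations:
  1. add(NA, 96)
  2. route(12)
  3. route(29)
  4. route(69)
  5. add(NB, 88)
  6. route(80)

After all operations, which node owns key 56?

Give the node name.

Op 1: add NA@96 -> ring=[96:NA]
Op 2: route key 12: smallest pos >= 12 is 96 -> NA
Op 3: route key 29: smallest pos >= 29 is 96 -> NA
Op 4: route key 69: smallest pos >= 69 is 96 -> NA
Op 5: add NB@88 -> ring=[88:NB,96:NA]
Op 6: route key 80: smallest pos >= 80 is 88 -> NB
Final route key 56: smallest pos >= 56 is 88 -> NB

Answer: NB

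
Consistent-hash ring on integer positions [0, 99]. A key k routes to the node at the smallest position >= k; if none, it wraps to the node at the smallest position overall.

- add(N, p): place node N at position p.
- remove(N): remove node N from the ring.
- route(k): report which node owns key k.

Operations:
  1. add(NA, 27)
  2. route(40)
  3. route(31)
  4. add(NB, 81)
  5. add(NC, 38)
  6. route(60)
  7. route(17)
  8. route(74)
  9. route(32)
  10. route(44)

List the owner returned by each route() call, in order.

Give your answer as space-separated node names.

Answer: NA NA NB NA NB NC NB

Derivation:
Op 1: add NA@27 -> ring=[27:NA]
Op 2: route key 40: none >= 40, wrap to smallest pos 27 -> NA
Op 3: route key 31: none >= 31, wrap to smallest pos 27 -> NA
Op 4: add NB@81 -> ring=[27:NA,81:NB]
Op 5: add NC@38 -> ring=[27:NA,38:NC,81:NB]
Op 6: route key 60: smallest pos >= 60 is 81 -> NB
Op 7: route key 17: smallest pos >= 17 is 27 -> NA
Op 8: route key 74: smallest pos >= 74 is 81 -> NB
Op 9: route key 32: smallest pos >= 32 is 38 -> NC
Op 10: route key 44: smallest pos >= 44 is 81 -> NB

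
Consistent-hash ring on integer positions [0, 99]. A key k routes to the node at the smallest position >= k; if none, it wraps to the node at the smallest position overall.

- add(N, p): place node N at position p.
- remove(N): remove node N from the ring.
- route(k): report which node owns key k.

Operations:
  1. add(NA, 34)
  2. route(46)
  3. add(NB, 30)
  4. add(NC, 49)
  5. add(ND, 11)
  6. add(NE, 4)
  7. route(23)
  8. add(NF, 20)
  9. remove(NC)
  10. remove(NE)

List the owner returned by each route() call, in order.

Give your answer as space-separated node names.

Op 1: add NA@34 -> ring=[34:NA]
Op 2: route key 46: none >= 46, wrap to smallest pos 34 -> NA
Op 3: add NB@30 -> ring=[30:NB,34:NA]
Op 4: add NC@49 -> ring=[30:NB,34:NA,49:NC]
Op 5: add ND@11 -> ring=[11:ND,30:NB,34:NA,49:NC]
Op 6: add NE@4 -> ring=[4:NE,11:ND,30:NB,34:NA,49:NC]
Op 7: route key 23: smallest pos >= 23 is 30 -> NB
Op 8: add NF@20 -> ring=[4:NE,11:ND,20:NF,30:NB,34:NA,49:NC]
Op 9: remove NC -> ring=[4:NE,11:ND,20:NF,30:NB,34:NA]
Op 10: remove NE -> ring=[11:ND,20:NF,30:NB,34:NA]

Answer: NA NB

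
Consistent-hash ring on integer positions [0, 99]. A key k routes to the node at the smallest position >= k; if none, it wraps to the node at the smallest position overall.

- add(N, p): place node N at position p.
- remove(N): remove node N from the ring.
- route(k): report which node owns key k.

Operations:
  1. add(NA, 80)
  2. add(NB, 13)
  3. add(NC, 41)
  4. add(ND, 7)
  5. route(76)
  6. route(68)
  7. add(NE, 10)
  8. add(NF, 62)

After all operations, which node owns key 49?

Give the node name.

Op 1: add NA@80 -> ring=[80:NA]
Op 2: add NB@13 -> ring=[13:NB,80:NA]
Op 3: add NC@41 -> ring=[13:NB,41:NC,80:NA]
Op 4: add ND@7 -> ring=[7:ND,13:NB,41:NC,80:NA]
Op 5: route key 76: smallest pos >= 76 is 80 -> NA
Op 6: route key 68: smallest pos >= 68 is 80 -> NA
Op 7: add NE@10 -> ring=[7:ND,10:NE,13:NB,41:NC,80:NA]
Op 8: add NF@62 -> ring=[7:ND,10:NE,13:NB,41:NC,62:NF,80:NA]
Final route key 49: smallest pos >= 49 is 62 -> NF

Answer: NF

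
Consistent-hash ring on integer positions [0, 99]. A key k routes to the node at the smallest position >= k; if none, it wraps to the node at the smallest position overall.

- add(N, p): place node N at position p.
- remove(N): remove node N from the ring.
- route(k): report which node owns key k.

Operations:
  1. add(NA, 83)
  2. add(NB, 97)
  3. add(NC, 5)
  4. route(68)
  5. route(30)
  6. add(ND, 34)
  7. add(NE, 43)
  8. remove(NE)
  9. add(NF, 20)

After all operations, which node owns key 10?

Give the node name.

Op 1: add NA@83 -> ring=[83:NA]
Op 2: add NB@97 -> ring=[83:NA,97:NB]
Op 3: add NC@5 -> ring=[5:NC,83:NA,97:NB]
Op 4: route key 68: smallest pos >= 68 is 83 -> NA
Op 5: route key 30: smallest pos >= 30 is 83 -> NA
Op 6: add ND@34 -> ring=[5:NC,34:ND,83:NA,97:NB]
Op 7: add NE@43 -> ring=[5:NC,34:ND,43:NE,83:NA,97:NB]
Op 8: remove NE -> ring=[5:NC,34:ND,83:NA,97:NB]
Op 9: add NF@20 -> ring=[5:NC,20:NF,34:ND,83:NA,97:NB]
Final route key 10: smallest pos >= 10 is 20 -> NF

Answer: NF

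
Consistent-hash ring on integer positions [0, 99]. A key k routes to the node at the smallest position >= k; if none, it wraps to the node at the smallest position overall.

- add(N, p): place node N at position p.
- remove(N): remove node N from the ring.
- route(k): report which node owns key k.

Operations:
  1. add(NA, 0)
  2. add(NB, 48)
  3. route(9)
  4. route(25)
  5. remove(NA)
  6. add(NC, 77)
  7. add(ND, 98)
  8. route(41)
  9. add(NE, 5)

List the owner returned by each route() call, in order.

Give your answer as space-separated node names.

Op 1: add NA@0 -> ring=[0:NA]
Op 2: add NB@48 -> ring=[0:NA,48:NB]
Op 3: route key 9: smallest pos >= 9 is 48 -> NB
Op 4: route key 25: smallest pos >= 25 is 48 -> NB
Op 5: remove NA -> ring=[48:NB]
Op 6: add NC@77 -> ring=[48:NB,77:NC]
Op 7: add ND@98 -> ring=[48:NB,77:NC,98:ND]
Op 8: route key 41: smallest pos >= 41 is 48 -> NB
Op 9: add NE@5 -> ring=[5:NE,48:NB,77:NC,98:ND]

Answer: NB NB NB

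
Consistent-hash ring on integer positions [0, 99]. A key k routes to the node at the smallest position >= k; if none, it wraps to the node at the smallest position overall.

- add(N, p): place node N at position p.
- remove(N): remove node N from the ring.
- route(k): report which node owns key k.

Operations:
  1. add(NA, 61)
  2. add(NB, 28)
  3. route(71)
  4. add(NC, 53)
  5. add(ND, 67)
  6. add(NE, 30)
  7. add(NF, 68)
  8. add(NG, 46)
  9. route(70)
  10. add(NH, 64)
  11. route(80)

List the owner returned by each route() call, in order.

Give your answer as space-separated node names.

Op 1: add NA@61 -> ring=[61:NA]
Op 2: add NB@28 -> ring=[28:NB,61:NA]
Op 3: route key 71: none >= 71, wrap to smallest pos 28 -> NB
Op 4: add NC@53 -> ring=[28:NB,53:NC,61:NA]
Op 5: add ND@67 -> ring=[28:NB,53:NC,61:NA,67:ND]
Op 6: add NE@30 -> ring=[28:NB,30:NE,53:NC,61:NA,67:ND]
Op 7: add NF@68 -> ring=[28:NB,30:NE,53:NC,61:NA,67:ND,68:NF]
Op 8: add NG@46 -> ring=[28:NB,30:NE,46:NG,53:NC,61:NA,67:ND,68:NF]
Op 9: route key 70: none >= 70, wrap to smallest pos 28 -> NB
Op 10: add NH@64 -> ring=[28:NB,30:NE,46:NG,53:NC,61:NA,64:NH,67:ND,68:NF]
Op 11: route key 80: none >= 80, wrap to smallest pos 28 -> NB

Answer: NB NB NB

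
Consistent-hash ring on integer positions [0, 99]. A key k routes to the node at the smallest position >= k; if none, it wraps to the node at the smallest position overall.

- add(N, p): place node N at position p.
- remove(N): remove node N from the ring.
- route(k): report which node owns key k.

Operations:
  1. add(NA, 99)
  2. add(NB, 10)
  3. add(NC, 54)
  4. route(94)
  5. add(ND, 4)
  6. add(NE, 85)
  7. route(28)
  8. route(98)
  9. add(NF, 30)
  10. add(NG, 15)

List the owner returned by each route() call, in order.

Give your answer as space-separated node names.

Op 1: add NA@99 -> ring=[99:NA]
Op 2: add NB@10 -> ring=[10:NB,99:NA]
Op 3: add NC@54 -> ring=[10:NB,54:NC,99:NA]
Op 4: route key 94: smallest pos >= 94 is 99 -> NA
Op 5: add ND@4 -> ring=[4:ND,10:NB,54:NC,99:NA]
Op 6: add NE@85 -> ring=[4:ND,10:NB,54:NC,85:NE,99:NA]
Op 7: route key 28: smallest pos >= 28 is 54 -> NC
Op 8: route key 98: smallest pos >= 98 is 99 -> NA
Op 9: add NF@30 -> ring=[4:ND,10:NB,30:NF,54:NC,85:NE,99:NA]
Op 10: add NG@15 -> ring=[4:ND,10:NB,15:NG,30:NF,54:NC,85:NE,99:NA]

Answer: NA NC NA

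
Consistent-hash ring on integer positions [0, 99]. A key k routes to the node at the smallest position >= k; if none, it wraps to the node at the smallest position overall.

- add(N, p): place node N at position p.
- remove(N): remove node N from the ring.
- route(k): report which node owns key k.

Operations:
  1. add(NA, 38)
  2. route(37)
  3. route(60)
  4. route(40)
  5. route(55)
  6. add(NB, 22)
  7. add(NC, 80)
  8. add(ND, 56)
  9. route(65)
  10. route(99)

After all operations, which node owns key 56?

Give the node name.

Answer: ND

Derivation:
Op 1: add NA@38 -> ring=[38:NA]
Op 2: route key 37: smallest pos >= 37 is 38 -> NA
Op 3: route key 60: none >= 60, wrap to smallest pos 38 -> NA
Op 4: route key 40: none >= 40, wrap to smallest pos 38 -> NA
Op 5: route key 55: none >= 55, wrap to smallest pos 38 -> NA
Op 6: add NB@22 -> ring=[22:NB,38:NA]
Op 7: add NC@80 -> ring=[22:NB,38:NA,80:NC]
Op 8: add ND@56 -> ring=[22:NB,38:NA,56:ND,80:NC]
Op 9: route key 65: smallest pos >= 65 is 80 -> NC
Op 10: route key 99: none >= 99, wrap to smallest pos 22 -> NB
Final route key 56: smallest pos >= 56 is 56 -> ND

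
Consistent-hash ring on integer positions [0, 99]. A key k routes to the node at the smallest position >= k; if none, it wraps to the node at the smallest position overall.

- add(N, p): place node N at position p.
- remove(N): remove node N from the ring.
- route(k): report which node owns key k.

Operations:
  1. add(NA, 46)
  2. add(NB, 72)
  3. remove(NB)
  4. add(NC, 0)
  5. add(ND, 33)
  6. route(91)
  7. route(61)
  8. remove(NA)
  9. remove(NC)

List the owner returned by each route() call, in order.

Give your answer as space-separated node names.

Answer: NC NC

Derivation:
Op 1: add NA@46 -> ring=[46:NA]
Op 2: add NB@72 -> ring=[46:NA,72:NB]
Op 3: remove NB -> ring=[46:NA]
Op 4: add NC@0 -> ring=[0:NC,46:NA]
Op 5: add ND@33 -> ring=[0:NC,33:ND,46:NA]
Op 6: route key 91: none >= 91, wrap to smallest pos 0 -> NC
Op 7: route key 61: none >= 61, wrap to smallest pos 0 -> NC
Op 8: remove NA -> ring=[0:NC,33:ND]
Op 9: remove NC -> ring=[33:ND]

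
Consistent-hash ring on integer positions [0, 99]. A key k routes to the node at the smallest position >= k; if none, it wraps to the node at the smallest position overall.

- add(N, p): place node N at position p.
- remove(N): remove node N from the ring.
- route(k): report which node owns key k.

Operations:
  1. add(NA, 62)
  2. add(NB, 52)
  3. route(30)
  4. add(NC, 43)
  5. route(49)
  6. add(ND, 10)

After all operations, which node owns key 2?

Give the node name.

Op 1: add NA@62 -> ring=[62:NA]
Op 2: add NB@52 -> ring=[52:NB,62:NA]
Op 3: route key 30: smallest pos >= 30 is 52 -> NB
Op 4: add NC@43 -> ring=[43:NC,52:NB,62:NA]
Op 5: route key 49: smallest pos >= 49 is 52 -> NB
Op 6: add ND@10 -> ring=[10:ND,43:NC,52:NB,62:NA]
Final route key 2: smallest pos >= 2 is 10 -> ND

Answer: ND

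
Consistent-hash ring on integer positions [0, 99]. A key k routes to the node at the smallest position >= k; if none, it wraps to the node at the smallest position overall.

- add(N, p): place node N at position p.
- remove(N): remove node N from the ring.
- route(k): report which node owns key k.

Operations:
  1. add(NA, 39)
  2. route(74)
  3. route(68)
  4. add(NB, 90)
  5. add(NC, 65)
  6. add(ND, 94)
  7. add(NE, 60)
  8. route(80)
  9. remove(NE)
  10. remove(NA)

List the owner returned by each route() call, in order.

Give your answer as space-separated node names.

Op 1: add NA@39 -> ring=[39:NA]
Op 2: route key 74: none >= 74, wrap to smallest pos 39 -> NA
Op 3: route key 68: none >= 68, wrap to smallest pos 39 -> NA
Op 4: add NB@90 -> ring=[39:NA,90:NB]
Op 5: add NC@65 -> ring=[39:NA,65:NC,90:NB]
Op 6: add ND@94 -> ring=[39:NA,65:NC,90:NB,94:ND]
Op 7: add NE@60 -> ring=[39:NA,60:NE,65:NC,90:NB,94:ND]
Op 8: route key 80: smallest pos >= 80 is 90 -> NB
Op 9: remove NE -> ring=[39:NA,65:NC,90:NB,94:ND]
Op 10: remove NA -> ring=[65:NC,90:NB,94:ND]

Answer: NA NA NB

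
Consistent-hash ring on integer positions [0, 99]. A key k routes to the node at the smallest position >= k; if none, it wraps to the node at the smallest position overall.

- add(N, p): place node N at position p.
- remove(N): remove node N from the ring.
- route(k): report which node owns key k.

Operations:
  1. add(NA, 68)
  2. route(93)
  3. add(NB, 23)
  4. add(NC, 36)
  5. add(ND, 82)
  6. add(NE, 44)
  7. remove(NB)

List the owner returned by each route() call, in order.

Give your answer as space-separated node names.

Op 1: add NA@68 -> ring=[68:NA]
Op 2: route key 93: none >= 93, wrap to smallest pos 68 -> NA
Op 3: add NB@23 -> ring=[23:NB,68:NA]
Op 4: add NC@36 -> ring=[23:NB,36:NC,68:NA]
Op 5: add ND@82 -> ring=[23:NB,36:NC,68:NA,82:ND]
Op 6: add NE@44 -> ring=[23:NB,36:NC,44:NE,68:NA,82:ND]
Op 7: remove NB -> ring=[36:NC,44:NE,68:NA,82:ND]

Answer: NA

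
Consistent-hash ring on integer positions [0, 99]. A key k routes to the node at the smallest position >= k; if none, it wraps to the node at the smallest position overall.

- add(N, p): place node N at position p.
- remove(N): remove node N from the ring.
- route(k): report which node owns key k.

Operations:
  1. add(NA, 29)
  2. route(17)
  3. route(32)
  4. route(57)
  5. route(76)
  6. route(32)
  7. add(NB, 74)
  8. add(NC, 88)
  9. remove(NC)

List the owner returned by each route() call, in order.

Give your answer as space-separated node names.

Answer: NA NA NA NA NA

Derivation:
Op 1: add NA@29 -> ring=[29:NA]
Op 2: route key 17: smallest pos >= 17 is 29 -> NA
Op 3: route key 32: none >= 32, wrap to smallest pos 29 -> NA
Op 4: route key 57: none >= 57, wrap to smallest pos 29 -> NA
Op 5: route key 76: none >= 76, wrap to smallest pos 29 -> NA
Op 6: route key 32: none >= 32, wrap to smallest pos 29 -> NA
Op 7: add NB@74 -> ring=[29:NA,74:NB]
Op 8: add NC@88 -> ring=[29:NA,74:NB,88:NC]
Op 9: remove NC -> ring=[29:NA,74:NB]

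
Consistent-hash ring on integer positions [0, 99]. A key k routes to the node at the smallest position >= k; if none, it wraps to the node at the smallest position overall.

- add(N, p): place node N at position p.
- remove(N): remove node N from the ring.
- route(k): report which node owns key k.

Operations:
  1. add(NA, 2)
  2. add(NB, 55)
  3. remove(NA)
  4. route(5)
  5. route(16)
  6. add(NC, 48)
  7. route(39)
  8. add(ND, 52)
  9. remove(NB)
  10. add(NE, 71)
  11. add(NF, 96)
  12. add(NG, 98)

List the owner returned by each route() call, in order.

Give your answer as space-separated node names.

Answer: NB NB NC

Derivation:
Op 1: add NA@2 -> ring=[2:NA]
Op 2: add NB@55 -> ring=[2:NA,55:NB]
Op 3: remove NA -> ring=[55:NB]
Op 4: route key 5: smallest pos >= 5 is 55 -> NB
Op 5: route key 16: smallest pos >= 16 is 55 -> NB
Op 6: add NC@48 -> ring=[48:NC,55:NB]
Op 7: route key 39: smallest pos >= 39 is 48 -> NC
Op 8: add ND@52 -> ring=[48:NC,52:ND,55:NB]
Op 9: remove NB -> ring=[48:NC,52:ND]
Op 10: add NE@71 -> ring=[48:NC,52:ND,71:NE]
Op 11: add NF@96 -> ring=[48:NC,52:ND,71:NE,96:NF]
Op 12: add NG@98 -> ring=[48:NC,52:ND,71:NE,96:NF,98:NG]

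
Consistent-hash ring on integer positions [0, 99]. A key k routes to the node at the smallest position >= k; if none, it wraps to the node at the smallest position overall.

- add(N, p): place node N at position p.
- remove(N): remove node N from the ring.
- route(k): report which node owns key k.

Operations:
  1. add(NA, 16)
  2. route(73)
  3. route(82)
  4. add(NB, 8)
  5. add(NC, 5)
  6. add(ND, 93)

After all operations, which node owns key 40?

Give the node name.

Answer: ND

Derivation:
Op 1: add NA@16 -> ring=[16:NA]
Op 2: route key 73: none >= 73, wrap to smallest pos 16 -> NA
Op 3: route key 82: none >= 82, wrap to smallest pos 16 -> NA
Op 4: add NB@8 -> ring=[8:NB,16:NA]
Op 5: add NC@5 -> ring=[5:NC,8:NB,16:NA]
Op 6: add ND@93 -> ring=[5:NC,8:NB,16:NA,93:ND]
Final route key 40: smallest pos >= 40 is 93 -> ND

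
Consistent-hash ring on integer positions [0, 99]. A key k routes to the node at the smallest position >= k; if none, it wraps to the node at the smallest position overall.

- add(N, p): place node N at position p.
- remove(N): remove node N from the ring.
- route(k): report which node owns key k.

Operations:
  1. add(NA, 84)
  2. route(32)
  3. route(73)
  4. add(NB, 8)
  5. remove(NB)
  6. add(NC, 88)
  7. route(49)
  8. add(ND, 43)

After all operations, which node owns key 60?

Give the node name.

Op 1: add NA@84 -> ring=[84:NA]
Op 2: route key 32: smallest pos >= 32 is 84 -> NA
Op 3: route key 73: smallest pos >= 73 is 84 -> NA
Op 4: add NB@8 -> ring=[8:NB,84:NA]
Op 5: remove NB -> ring=[84:NA]
Op 6: add NC@88 -> ring=[84:NA,88:NC]
Op 7: route key 49: smallest pos >= 49 is 84 -> NA
Op 8: add ND@43 -> ring=[43:ND,84:NA,88:NC]
Final route key 60: smallest pos >= 60 is 84 -> NA

Answer: NA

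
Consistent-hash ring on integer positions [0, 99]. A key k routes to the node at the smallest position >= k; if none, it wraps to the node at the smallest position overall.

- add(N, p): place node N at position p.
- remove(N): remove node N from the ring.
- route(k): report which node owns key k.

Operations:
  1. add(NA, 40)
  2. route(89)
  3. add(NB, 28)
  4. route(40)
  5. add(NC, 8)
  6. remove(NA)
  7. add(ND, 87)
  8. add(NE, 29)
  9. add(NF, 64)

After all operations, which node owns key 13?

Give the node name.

Op 1: add NA@40 -> ring=[40:NA]
Op 2: route key 89: none >= 89, wrap to smallest pos 40 -> NA
Op 3: add NB@28 -> ring=[28:NB,40:NA]
Op 4: route key 40: smallest pos >= 40 is 40 -> NA
Op 5: add NC@8 -> ring=[8:NC,28:NB,40:NA]
Op 6: remove NA -> ring=[8:NC,28:NB]
Op 7: add ND@87 -> ring=[8:NC,28:NB,87:ND]
Op 8: add NE@29 -> ring=[8:NC,28:NB,29:NE,87:ND]
Op 9: add NF@64 -> ring=[8:NC,28:NB,29:NE,64:NF,87:ND]
Final route key 13: smallest pos >= 13 is 28 -> NB

Answer: NB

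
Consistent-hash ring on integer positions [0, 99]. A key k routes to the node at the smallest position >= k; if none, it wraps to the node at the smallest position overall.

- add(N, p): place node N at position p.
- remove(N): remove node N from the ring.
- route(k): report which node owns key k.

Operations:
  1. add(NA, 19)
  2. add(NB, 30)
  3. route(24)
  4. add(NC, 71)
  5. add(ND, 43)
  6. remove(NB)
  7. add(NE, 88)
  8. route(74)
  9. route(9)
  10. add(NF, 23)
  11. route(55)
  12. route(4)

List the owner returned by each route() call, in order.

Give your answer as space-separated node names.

Answer: NB NE NA NC NA

Derivation:
Op 1: add NA@19 -> ring=[19:NA]
Op 2: add NB@30 -> ring=[19:NA,30:NB]
Op 3: route key 24: smallest pos >= 24 is 30 -> NB
Op 4: add NC@71 -> ring=[19:NA,30:NB,71:NC]
Op 5: add ND@43 -> ring=[19:NA,30:NB,43:ND,71:NC]
Op 6: remove NB -> ring=[19:NA,43:ND,71:NC]
Op 7: add NE@88 -> ring=[19:NA,43:ND,71:NC,88:NE]
Op 8: route key 74: smallest pos >= 74 is 88 -> NE
Op 9: route key 9: smallest pos >= 9 is 19 -> NA
Op 10: add NF@23 -> ring=[19:NA,23:NF,43:ND,71:NC,88:NE]
Op 11: route key 55: smallest pos >= 55 is 71 -> NC
Op 12: route key 4: smallest pos >= 4 is 19 -> NA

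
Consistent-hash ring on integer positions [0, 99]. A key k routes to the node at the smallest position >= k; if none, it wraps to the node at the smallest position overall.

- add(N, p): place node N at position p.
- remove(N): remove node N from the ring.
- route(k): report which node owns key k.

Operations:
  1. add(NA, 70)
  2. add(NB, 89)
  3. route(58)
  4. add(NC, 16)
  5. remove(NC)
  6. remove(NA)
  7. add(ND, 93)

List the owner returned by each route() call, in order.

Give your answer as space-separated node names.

Answer: NA

Derivation:
Op 1: add NA@70 -> ring=[70:NA]
Op 2: add NB@89 -> ring=[70:NA,89:NB]
Op 3: route key 58: smallest pos >= 58 is 70 -> NA
Op 4: add NC@16 -> ring=[16:NC,70:NA,89:NB]
Op 5: remove NC -> ring=[70:NA,89:NB]
Op 6: remove NA -> ring=[89:NB]
Op 7: add ND@93 -> ring=[89:NB,93:ND]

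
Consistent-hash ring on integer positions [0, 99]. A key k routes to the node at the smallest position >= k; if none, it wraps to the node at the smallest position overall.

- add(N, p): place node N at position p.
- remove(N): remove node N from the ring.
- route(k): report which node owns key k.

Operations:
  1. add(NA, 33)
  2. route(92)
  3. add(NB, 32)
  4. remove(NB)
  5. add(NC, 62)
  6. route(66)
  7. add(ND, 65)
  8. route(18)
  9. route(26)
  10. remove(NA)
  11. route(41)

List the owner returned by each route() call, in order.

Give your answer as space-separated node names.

Op 1: add NA@33 -> ring=[33:NA]
Op 2: route key 92: none >= 92, wrap to smallest pos 33 -> NA
Op 3: add NB@32 -> ring=[32:NB,33:NA]
Op 4: remove NB -> ring=[33:NA]
Op 5: add NC@62 -> ring=[33:NA,62:NC]
Op 6: route key 66: none >= 66, wrap to smallest pos 33 -> NA
Op 7: add ND@65 -> ring=[33:NA,62:NC,65:ND]
Op 8: route key 18: smallest pos >= 18 is 33 -> NA
Op 9: route key 26: smallest pos >= 26 is 33 -> NA
Op 10: remove NA -> ring=[62:NC,65:ND]
Op 11: route key 41: smallest pos >= 41 is 62 -> NC

Answer: NA NA NA NA NC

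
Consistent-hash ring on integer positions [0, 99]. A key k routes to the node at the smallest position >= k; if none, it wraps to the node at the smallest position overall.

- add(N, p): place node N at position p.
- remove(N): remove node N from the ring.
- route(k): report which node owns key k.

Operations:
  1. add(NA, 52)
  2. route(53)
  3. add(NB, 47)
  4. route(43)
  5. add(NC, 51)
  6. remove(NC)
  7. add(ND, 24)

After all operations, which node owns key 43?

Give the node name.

Answer: NB

Derivation:
Op 1: add NA@52 -> ring=[52:NA]
Op 2: route key 53: none >= 53, wrap to smallest pos 52 -> NA
Op 3: add NB@47 -> ring=[47:NB,52:NA]
Op 4: route key 43: smallest pos >= 43 is 47 -> NB
Op 5: add NC@51 -> ring=[47:NB,51:NC,52:NA]
Op 6: remove NC -> ring=[47:NB,52:NA]
Op 7: add ND@24 -> ring=[24:ND,47:NB,52:NA]
Final route key 43: smallest pos >= 43 is 47 -> NB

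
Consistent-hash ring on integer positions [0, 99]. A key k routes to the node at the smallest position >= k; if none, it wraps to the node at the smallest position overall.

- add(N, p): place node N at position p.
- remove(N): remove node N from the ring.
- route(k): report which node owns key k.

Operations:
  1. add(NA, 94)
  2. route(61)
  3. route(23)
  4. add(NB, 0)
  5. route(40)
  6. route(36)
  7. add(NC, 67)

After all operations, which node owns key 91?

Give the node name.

Op 1: add NA@94 -> ring=[94:NA]
Op 2: route key 61: smallest pos >= 61 is 94 -> NA
Op 3: route key 23: smallest pos >= 23 is 94 -> NA
Op 4: add NB@0 -> ring=[0:NB,94:NA]
Op 5: route key 40: smallest pos >= 40 is 94 -> NA
Op 6: route key 36: smallest pos >= 36 is 94 -> NA
Op 7: add NC@67 -> ring=[0:NB,67:NC,94:NA]
Final route key 91: smallest pos >= 91 is 94 -> NA

Answer: NA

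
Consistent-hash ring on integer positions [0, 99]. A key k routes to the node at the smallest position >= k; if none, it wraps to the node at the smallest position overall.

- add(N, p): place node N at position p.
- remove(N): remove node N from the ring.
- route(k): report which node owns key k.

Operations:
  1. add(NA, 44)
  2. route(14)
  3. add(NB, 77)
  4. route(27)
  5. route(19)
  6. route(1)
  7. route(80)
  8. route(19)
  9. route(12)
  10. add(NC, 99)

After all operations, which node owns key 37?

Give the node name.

Op 1: add NA@44 -> ring=[44:NA]
Op 2: route key 14: smallest pos >= 14 is 44 -> NA
Op 3: add NB@77 -> ring=[44:NA,77:NB]
Op 4: route key 27: smallest pos >= 27 is 44 -> NA
Op 5: route key 19: smallest pos >= 19 is 44 -> NA
Op 6: route key 1: smallest pos >= 1 is 44 -> NA
Op 7: route key 80: none >= 80, wrap to smallest pos 44 -> NA
Op 8: route key 19: smallest pos >= 19 is 44 -> NA
Op 9: route key 12: smallest pos >= 12 is 44 -> NA
Op 10: add NC@99 -> ring=[44:NA,77:NB,99:NC]
Final route key 37: smallest pos >= 37 is 44 -> NA

Answer: NA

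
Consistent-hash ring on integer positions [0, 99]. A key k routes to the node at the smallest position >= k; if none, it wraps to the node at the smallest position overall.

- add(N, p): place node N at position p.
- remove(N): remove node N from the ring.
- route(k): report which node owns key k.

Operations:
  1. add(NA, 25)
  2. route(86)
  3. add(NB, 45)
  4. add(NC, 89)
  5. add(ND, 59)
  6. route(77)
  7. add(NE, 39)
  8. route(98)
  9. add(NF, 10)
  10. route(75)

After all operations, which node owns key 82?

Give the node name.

Op 1: add NA@25 -> ring=[25:NA]
Op 2: route key 86: none >= 86, wrap to smallest pos 25 -> NA
Op 3: add NB@45 -> ring=[25:NA,45:NB]
Op 4: add NC@89 -> ring=[25:NA,45:NB,89:NC]
Op 5: add ND@59 -> ring=[25:NA,45:NB,59:ND,89:NC]
Op 6: route key 77: smallest pos >= 77 is 89 -> NC
Op 7: add NE@39 -> ring=[25:NA,39:NE,45:NB,59:ND,89:NC]
Op 8: route key 98: none >= 98, wrap to smallest pos 25 -> NA
Op 9: add NF@10 -> ring=[10:NF,25:NA,39:NE,45:NB,59:ND,89:NC]
Op 10: route key 75: smallest pos >= 75 is 89 -> NC
Final route key 82: smallest pos >= 82 is 89 -> NC

Answer: NC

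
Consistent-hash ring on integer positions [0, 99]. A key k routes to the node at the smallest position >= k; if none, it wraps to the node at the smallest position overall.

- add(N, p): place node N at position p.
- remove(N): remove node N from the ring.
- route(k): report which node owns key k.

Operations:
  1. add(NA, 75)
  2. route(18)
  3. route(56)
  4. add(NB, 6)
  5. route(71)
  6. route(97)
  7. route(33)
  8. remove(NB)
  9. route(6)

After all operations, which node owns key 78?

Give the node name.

Answer: NA

Derivation:
Op 1: add NA@75 -> ring=[75:NA]
Op 2: route key 18: smallest pos >= 18 is 75 -> NA
Op 3: route key 56: smallest pos >= 56 is 75 -> NA
Op 4: add NB@6 -> ring=[6:NB,75:NA]
Op 5: route key 71: smallest pos >= 71 is 75 -> NA
Op 6: route key 97: none >= 97, wrap to smallest pos 6 -> NB
Op 7: route key 33: smallest pos >= 33 is 75 -> NA
Op 8: remove NB -> ring=[75:NA]
Op 9: route key 6: smallest pos >= 6 is 75 -> NA
Final route key 78: none >= 78, wrap to smallest pos 75 -> NA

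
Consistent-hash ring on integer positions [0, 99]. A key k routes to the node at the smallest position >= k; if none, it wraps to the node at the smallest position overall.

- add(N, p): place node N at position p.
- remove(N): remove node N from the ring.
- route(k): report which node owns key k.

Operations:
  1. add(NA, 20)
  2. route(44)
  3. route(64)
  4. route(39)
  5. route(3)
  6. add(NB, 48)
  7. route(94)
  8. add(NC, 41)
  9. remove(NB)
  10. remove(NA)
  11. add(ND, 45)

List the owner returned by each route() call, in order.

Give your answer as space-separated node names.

Op 1: add NA@20 -> ring=[20:NA]
Op 2: route key 44: none >= 44, wrap to smallest pos 20 -> NA
Op 3: route key 64: none >= 64, wrap to smallest pos 20 -> NA
Op 4: route key 39: none >= 39, wrap to smallest pos 20 -> NA
Op 5: route key 3: smallest pos >= 3 is 20 -> NA
Op 6: add NB@48 -> ring=[20:NA,48:NB]
Op 7: route key 94: none >= 94, wrap to smallest pos 20 -> NA
Op 8: add NC@41 -> ring=[20:NA,41:NC,48:NB]
Op 9: remove NB -> ring=[20:NA,41:NC]
Op 10: remove NA -> ring=[41:NC]
Op 11: add ND@45 -> ring=[41:NC,45:ND]

Answer: NA NA NA NA NA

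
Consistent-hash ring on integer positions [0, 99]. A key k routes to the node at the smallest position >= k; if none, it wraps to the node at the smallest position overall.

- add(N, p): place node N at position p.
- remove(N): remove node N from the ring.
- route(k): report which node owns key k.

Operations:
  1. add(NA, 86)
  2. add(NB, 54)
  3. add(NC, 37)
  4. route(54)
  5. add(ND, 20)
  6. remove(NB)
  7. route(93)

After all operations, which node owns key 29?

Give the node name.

Answer: NC

Derivation:
Op 1: add NA@86 -> ring=[86:NA]
Op 2: add NB@54 -> ring=[54:NB,86:NA]
Op 3: add NC@37 -> ring=[37:NC,54:NB,86:NA]
Op 4: route key 54: smallest pos >= 54 is 54 -> NB
Op 5: add ND@20 -> ring=[20:ND,37:NC,54:NB,86:NA]
Op 6: remove NB -> ring=[20:ND,37:NC,86:NA]
Op 7: route key 93: none >= 93, wrap to smallest pos 20 -> ND
Final route key 29: smallest pos >= 29 is 37 -> NC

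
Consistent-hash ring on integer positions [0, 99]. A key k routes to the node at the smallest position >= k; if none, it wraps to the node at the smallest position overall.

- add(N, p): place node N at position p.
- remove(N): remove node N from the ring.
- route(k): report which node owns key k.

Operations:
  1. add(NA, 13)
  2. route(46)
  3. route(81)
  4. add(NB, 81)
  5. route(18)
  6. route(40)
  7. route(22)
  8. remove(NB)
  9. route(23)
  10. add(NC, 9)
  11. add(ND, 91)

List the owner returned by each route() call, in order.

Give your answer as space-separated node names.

Answer: NA NA NB NB NB NA

Derivation:
Op 1: add NA@13 -> ring=[13:NA]
Op 2: route key 46: none >= 46, wrap to smallest pos 13 -> NA
Op 3: route key 81: none >= 81, wrap to smallest pos 13 -> NA
Op 4: add NB@81 -> ring=[13:NA,81:NB]
Op 5: route key 18: smallest pos >= 18 is 81 -> NB
Op 6: route key 40: smallest pos >= 40 is 81 -> NB
Op 7: route key 22: smallest pos >= 22 is 81 -> NB
Op 8: remove NB -> ring=[13:NA]
Op 9: route key 23: none >= 23, wrap to smallest pos 13 -> NA
Op 10: add NC@9 -> ring=[9:NC,13:NA]
Op 11: add ND@91 -> ring=[9:NC,13:NA,91:ND]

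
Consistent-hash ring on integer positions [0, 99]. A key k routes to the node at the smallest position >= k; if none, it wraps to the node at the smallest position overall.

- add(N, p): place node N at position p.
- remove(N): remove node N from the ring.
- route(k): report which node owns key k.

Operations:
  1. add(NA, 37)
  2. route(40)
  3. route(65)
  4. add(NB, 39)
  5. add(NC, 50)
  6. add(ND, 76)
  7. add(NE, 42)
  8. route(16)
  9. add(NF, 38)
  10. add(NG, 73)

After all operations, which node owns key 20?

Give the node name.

Answer: NA

Derivation:
Op 1: add NA@37 -> ring=[37:NA]
Op 2: route key 40: none >= 40, wrap to smallest pos 37 -> NA
Op 3: route key 65: none >= 65, wrap to smallest pos 37 -> NA
Op 4: add NB@39 -> ring=[37:NA,39:NB]
Op 5: add NC@50 -> ring=[37:NA,39:NB,50:NC]
Op 6: add ND@76 -> ring=[37:NA,39:NB,50:NC,76:ND]
Op 7: add NE@42 -> ring=[37:NA,39:NB,42:NE,50:NC,76:ND]
Op 8: route key 16: smallest pos >= 16 is 37 -> NA
Op 9: add NF@38 -> ring=[37:NA,38:NF,39:NB,42:NE,50:NC,76:ND]
Op 10: add NG@73 -> ring=[37:NA,38:NF,39:NB,42:NE,50:NC,73:NG,76:ND]
Final route key 20: smallest pos >= 20 is 37 -> NA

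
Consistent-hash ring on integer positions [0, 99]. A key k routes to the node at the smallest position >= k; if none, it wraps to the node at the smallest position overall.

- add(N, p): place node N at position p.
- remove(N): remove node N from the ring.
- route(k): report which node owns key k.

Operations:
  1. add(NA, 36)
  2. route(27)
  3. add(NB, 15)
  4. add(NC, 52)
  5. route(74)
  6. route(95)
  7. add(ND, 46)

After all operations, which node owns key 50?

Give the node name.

Op 1: add NA@36 -> ring=[36:NA]
Op 2: route key 27: smallest pos >= 27 is 36 -> NA
Op 3: add NB@15 -> ring=[15:NB,36:NA]
Op 4: add NC@52 -> ring=[15:NB,36:NA,52:NC]
Op 5: route key 74: none >= 74, wrap to smallest pos 15 -> NB
Op 6: route key 95: none >= 95, wrap to smallest pos 15 -> NB
Op 7: add ND@46 -> ring=[15:NB,36:NA,46:ND,52:NC]
Final route key 50: smallest pos >= 50 is 52 -> NC

Answer: NC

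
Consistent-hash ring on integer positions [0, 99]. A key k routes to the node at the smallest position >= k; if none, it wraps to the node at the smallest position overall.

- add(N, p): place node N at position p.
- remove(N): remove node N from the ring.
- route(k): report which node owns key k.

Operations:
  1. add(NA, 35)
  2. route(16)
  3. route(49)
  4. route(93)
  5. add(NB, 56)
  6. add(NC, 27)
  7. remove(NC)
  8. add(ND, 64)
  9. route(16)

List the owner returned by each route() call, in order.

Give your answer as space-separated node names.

Answer: NA NA NA NA

Derivation:
Op 1: add NA@35 -> ring=[35:NA]
Op 2: route key 16: smallest pos >= 16 is 35 -> NA
Op 3: route key 49: none >= 49, wrap to smallest pos 35 -> NA
Op 4: route key 93: none >= 93, wrap to smallest pos 35 -> NA
Op 5: add NB@56 -> ring=[35:NA,56:NB]
Op 6: add NC@27 -> ring=[27:NC,35:NA,56:NB]
Op 7: remove NC -> ring=[35:NA,56:NB]
Op 8: add ND@64 -> ring=[35:NA,56:NB,64:ND]
Op 9: route key 16: smallest pos >= 16 is 35 -> NA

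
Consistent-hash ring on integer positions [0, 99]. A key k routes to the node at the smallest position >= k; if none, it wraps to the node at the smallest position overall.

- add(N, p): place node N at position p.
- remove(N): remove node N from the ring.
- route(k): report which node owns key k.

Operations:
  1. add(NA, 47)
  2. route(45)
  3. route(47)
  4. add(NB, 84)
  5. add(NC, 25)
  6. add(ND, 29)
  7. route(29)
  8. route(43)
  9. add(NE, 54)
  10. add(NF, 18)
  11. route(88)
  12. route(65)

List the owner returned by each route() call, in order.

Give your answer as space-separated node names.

Answer: NA NA ND NA NF NB

Derivation:
Op 1: add NA@47 -> ring=[47:NA]
Op 2: route key 45: smallest pos >= 45 is 47 -> NA
Op 3: route key 47: smallest pos >= 47 is 47 -> NA
Op 4: add NB@84 -> ring=[47:NA,84:NB]
Op 5: add NC@25 -> ring=[25:NC,47:NA,84:NB]
Op 6: add ND@29 -> ring=[25:NC,29:ND,47:NA,84:NB]
Op 7: route key 29: smallest pos >= 29 is 29 -> ND
Op 8: route key 43: smallest pos >= 43 is 47 -> NA
Op 9: add NE@54 -> ring=[25:NC,29:ND,47:NA,54:NE,84:NB]
Op 10: add NF@18 -> ring=[18:NF,25:NC,29:ND,47:NA,54:NE,84:NB]
Op 11: route key 88: none >= 88, wrap to smallest pos 18 -> NF
Op 12: route key 65: smallest pos >= 65 is 84 -> NB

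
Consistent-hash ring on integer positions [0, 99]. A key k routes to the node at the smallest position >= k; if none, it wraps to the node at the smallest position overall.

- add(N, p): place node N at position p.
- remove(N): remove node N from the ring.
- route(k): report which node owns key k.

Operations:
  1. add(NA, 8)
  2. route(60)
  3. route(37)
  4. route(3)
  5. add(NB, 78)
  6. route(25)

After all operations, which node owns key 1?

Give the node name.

Answer: NA

Derivation:
Op 1: add NA@8 -> ring=[8:NA]
Op 2: route key 60: none >= 60, wrap to smallest pos 8 -> NA
Op 3: route key 37: none >= 37, wrap to smallest pos 8 -> NA
Op 4: route key 3: smallest pos >= 3 is 8 -> NA
Op 5: add NB@78 -> ring=[8:NA,78:NB]
Op 6: route key 25: smallest pos >= 25 is 78 -> NB
Final route key 1: smallest pos >= 1 is 8 -> NA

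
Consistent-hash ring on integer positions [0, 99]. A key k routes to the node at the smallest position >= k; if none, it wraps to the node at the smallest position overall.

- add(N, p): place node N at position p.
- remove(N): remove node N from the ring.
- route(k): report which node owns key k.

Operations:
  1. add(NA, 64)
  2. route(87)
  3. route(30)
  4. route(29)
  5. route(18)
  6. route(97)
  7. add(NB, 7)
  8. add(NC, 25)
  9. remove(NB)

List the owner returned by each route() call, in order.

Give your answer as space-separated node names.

Answer: NA NA NA NA NA

Derivation:
Op 1: add NA@64 -> ring=[64:NA]
Op 2: route key 87: none >= 87, wrap to smallest pos 64 -> NA
Op 3: route key 30: smallest pos >= 30 is 64 -> NA
Op 4: route key 29: smallest pos >= 29 is 64 -> NA
Op 5: route key 18: smallest pos >= 18 is 64 -> NA
Op 6: route key 97: none >= 97, wrap to smallest pos 64 -> NA
Op 7: add NB@7 -> ring=[7:NB,64:NA]
Op 8: add NC@25 -> ring=[7:NB,25:NC,64:NA]
Op 9: remove NB -> ring=[25:NC,64:NA]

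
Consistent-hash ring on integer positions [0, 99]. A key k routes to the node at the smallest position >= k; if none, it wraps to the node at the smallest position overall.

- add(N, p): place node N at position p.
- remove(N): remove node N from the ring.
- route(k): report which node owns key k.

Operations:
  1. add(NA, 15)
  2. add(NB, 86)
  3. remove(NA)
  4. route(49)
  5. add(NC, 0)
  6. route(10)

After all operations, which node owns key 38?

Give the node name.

Op 1: add NA@15 -> ring=[15:NA]
Op 2: add NB@86 -> ring=[15:NA,86:NB]
Op 3: remove NA -> ring=[86:NB]
Op 4: route key 49: smallest pos >= 49 is 86 -> NB
Op 5: add NC@0 -> ring=[0:NC,86:NB]
Op 6: route key 10: smallest pos >= 10 is 86 -> NB
Final route key 38: smallest pos >= 38 is 86 -> NB

Answer: NB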